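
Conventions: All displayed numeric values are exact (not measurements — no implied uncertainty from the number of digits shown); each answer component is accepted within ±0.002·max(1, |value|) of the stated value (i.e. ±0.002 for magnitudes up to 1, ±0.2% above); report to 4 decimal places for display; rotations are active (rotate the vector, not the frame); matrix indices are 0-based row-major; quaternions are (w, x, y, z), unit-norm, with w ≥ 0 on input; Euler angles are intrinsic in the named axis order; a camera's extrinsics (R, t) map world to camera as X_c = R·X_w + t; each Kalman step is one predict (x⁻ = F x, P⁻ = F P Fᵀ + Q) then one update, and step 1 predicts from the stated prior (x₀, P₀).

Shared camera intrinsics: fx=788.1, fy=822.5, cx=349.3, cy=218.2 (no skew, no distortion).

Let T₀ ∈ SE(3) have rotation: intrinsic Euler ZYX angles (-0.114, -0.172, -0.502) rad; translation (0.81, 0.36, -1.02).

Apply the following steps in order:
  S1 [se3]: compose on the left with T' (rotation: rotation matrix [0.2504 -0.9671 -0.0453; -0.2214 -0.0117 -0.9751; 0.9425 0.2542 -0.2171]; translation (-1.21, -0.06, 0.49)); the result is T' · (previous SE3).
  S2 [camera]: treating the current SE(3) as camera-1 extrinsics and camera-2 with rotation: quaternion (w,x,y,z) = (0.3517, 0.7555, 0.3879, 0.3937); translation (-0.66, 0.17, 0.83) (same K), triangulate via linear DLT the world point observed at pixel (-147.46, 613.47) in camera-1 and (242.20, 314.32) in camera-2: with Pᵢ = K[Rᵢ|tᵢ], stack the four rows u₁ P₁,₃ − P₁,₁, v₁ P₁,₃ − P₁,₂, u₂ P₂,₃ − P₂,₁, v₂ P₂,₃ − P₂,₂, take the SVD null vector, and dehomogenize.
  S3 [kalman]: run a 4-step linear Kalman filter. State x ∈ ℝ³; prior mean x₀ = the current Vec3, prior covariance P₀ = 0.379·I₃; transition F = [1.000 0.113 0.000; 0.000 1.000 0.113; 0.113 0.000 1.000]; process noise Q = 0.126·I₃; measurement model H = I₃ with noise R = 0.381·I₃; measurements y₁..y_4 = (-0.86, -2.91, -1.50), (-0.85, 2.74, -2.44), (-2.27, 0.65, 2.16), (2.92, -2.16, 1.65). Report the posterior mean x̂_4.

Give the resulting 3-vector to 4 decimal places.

result = (0.6423, -0.4995, 0.6607)

after S1 (compose_se3): R=[0.3457 -0.7663 -0.5415; -0.3823 0.4120 -0.8271; 0.8569 0.4930 -0.1505], t=(-1.3091, 0.7510, 1.5663)
after S2 (triangulate): (0.7548, 1.4153, -0.4681)
after S3 (kf_track): (0.6423, -0.4995, 0.6607)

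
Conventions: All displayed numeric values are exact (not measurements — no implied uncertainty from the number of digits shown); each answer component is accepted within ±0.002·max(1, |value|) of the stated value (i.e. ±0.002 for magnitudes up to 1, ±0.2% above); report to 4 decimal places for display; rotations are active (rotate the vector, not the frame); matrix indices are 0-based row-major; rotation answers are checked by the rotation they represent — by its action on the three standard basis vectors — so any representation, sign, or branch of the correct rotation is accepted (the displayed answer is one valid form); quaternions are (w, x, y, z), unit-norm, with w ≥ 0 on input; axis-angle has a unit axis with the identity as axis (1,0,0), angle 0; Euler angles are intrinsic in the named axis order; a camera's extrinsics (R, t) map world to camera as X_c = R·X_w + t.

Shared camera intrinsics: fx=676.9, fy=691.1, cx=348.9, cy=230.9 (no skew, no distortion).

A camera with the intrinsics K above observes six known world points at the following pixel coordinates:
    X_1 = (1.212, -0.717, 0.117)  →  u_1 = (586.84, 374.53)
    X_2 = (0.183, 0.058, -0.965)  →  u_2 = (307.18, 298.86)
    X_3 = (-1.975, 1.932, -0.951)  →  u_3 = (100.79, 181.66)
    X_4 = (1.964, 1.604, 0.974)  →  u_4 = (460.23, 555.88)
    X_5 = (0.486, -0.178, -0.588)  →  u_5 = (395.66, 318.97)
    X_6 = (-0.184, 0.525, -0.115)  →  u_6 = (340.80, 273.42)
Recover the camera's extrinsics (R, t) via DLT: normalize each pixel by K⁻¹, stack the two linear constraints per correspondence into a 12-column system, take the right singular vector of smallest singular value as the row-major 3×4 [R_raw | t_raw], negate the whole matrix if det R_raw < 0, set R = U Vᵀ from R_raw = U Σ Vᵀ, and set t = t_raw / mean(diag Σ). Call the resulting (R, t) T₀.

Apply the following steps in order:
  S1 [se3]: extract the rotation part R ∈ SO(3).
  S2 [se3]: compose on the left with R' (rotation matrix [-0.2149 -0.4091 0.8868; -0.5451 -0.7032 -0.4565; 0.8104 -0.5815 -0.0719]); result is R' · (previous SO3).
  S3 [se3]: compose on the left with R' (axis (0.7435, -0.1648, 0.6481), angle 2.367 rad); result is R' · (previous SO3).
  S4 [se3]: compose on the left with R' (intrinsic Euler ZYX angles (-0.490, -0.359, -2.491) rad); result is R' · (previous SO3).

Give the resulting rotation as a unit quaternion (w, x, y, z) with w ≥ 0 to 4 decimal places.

rotation (quat) = (0.1752, -0.5021, 0.4689, -0.7053)

source (pnp_recover): camera pose = R=[0.3949 -0.5824 0.7106; 0.8441 0.5353 -0.0304; -0.3627 0.6118 0.7030], t=(0.3998, 0.1798, 4.7182)
after S1 (rot_of_se3): [0.3949 -0.5824 0.7106; 0.8441 0.5353 -0.0304; -0.3627 0.6118 0.7030]
after S2 (compose_so3): [-0.7518 0.4487 0.4832; -0.6433 -0.3382 -0.6869; -0.1448 -0.8272 0.5429]
after S3 (compose_so3): [0.1485 -0.2591 0.9544; 0.3487 0.9168 0.1946; -0.9254 0.3039 0.2265]
after S4 (compose_so3): [-0.4345 -0.2236 0.8725; -0.7180 -0.4989 -0.4854; 0.5438 -0.8373 0.0562]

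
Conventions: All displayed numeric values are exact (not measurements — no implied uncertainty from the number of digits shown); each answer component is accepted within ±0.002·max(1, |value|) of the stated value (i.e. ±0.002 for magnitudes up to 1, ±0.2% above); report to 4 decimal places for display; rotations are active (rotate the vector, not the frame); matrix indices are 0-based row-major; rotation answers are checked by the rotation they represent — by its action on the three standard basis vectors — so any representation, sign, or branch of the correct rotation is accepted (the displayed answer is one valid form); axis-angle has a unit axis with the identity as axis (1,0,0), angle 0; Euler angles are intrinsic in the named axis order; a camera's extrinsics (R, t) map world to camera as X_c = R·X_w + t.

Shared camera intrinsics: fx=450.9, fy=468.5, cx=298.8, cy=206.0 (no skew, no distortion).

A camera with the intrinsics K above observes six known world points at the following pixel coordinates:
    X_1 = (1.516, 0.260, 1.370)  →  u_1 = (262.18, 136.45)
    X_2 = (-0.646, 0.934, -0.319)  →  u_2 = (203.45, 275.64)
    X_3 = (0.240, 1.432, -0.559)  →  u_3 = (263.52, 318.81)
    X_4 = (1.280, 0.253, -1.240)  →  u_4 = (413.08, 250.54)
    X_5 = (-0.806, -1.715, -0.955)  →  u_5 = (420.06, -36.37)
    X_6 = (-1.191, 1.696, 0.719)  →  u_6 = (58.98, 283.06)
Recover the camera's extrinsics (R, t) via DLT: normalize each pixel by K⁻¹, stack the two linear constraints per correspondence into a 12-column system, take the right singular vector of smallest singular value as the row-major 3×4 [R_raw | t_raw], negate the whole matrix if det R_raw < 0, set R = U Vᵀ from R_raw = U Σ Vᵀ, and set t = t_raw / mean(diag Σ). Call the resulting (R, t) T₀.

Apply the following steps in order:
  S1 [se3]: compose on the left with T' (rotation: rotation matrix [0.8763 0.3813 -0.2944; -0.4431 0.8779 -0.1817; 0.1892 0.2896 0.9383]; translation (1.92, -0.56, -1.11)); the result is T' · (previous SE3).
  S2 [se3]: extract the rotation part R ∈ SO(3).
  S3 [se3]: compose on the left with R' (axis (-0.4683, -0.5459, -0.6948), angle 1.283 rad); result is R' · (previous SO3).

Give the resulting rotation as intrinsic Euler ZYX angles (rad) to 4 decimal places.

source (pnp_recover): camera pose = R=[0.5589 -0.4327 -0.7074; -0.0120 0.8487 -0.5287; 0.8291 0.3040 0.4692], t=(-0.2700, -0.4000, 4.2299)
after S1 (compose_se3): R=[0.2411 -0.1450 -0.9596; -0.4088 0.8816 -0.2360; 0.8802 0.4491 0.1533], t=(0.2856, -1.5599, 2.6918)
after S2 (rot_of_se3): [0.2411 -0.1450 -0.9596; -0.4088 0.8816 -0.2360; 0.8802 0.4491 0.1533]
after S3 (compose_so3): [-0.4965 0.5544 -0.6680; 0.3146 0.8321 0.4568; 0.8090 0.0166 -0.5875]

rotation (euler_zyx) = (2.5768, -0.9425, 3.1133)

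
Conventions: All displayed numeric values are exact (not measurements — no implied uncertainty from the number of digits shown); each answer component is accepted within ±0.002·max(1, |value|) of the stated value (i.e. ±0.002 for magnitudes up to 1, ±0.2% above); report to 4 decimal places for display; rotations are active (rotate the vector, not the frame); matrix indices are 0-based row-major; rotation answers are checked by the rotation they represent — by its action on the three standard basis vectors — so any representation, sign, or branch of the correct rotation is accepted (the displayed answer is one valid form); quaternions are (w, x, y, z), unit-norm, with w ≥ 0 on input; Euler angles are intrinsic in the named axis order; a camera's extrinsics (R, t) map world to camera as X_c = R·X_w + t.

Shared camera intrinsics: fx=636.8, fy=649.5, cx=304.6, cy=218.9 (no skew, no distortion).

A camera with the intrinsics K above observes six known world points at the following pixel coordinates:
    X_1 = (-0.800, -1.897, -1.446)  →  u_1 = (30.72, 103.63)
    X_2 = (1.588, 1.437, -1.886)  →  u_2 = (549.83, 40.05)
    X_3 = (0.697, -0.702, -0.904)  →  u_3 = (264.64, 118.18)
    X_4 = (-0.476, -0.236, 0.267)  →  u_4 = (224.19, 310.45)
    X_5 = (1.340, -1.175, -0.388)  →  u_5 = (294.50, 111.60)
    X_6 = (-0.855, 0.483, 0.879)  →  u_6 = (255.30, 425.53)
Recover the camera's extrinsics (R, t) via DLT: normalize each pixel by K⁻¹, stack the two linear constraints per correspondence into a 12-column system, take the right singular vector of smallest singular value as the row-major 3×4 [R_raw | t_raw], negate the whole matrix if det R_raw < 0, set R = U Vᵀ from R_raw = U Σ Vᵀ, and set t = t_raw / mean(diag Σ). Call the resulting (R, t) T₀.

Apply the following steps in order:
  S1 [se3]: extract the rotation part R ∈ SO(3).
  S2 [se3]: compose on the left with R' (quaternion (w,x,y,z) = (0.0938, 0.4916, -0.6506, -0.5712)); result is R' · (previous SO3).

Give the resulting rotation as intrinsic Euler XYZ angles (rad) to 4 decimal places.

source (pnp_recover): camera pose = R=[0.7381 0.6541 0.1651; -0.5534 0.4471 0.7027; 0.3858 -0.6101 0.6920], t=(-0.2600, 0.4601, 5.5705)
after S1 (rot_of_se3): [0.7381 0.6541 0.1651; -0.5534 0.4471 0.7027; 0.3858 -0.6101 0.6920]
after S2 (compose_so3): [-0.3374 -0.1475 -0.9297; -0.2249 -0.9464 0.2317; -0.9141 0.2873 0.2862]

rotation (euler_xyz) = (-0.6806, -1.1937, 2.7296)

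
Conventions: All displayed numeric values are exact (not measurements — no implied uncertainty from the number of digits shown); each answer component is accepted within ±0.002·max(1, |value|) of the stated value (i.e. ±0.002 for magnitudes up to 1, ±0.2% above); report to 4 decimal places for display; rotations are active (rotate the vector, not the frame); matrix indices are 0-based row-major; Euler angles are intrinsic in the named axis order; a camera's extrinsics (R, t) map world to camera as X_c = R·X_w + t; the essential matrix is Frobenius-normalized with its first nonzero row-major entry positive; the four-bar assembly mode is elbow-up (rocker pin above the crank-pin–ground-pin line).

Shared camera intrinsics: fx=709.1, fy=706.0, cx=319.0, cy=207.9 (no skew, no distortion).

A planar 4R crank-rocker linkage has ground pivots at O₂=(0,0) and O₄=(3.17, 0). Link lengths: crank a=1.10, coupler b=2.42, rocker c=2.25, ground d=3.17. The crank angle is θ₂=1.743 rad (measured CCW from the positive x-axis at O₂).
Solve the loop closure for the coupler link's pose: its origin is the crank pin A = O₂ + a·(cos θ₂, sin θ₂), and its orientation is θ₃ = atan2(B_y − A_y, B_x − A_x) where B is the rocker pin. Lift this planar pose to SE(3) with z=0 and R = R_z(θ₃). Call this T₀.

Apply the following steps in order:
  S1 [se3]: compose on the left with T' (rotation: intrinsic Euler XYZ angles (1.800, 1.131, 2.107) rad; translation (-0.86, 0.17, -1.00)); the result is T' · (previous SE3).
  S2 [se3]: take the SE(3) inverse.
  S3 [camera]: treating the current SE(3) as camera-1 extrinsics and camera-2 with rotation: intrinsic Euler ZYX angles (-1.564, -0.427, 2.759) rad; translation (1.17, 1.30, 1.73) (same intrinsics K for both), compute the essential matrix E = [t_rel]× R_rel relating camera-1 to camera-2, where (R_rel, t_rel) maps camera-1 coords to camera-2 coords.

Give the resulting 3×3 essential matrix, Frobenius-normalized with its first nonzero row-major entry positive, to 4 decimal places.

source (fourbar_fk): coupler pose = R=[0.9320 -0.3625 0.0000; 0.3625 0.9320 0.0000; 0.0000 0.0000 1.0000], t=(-0.1885, 1.0837, 0.0000)
after S1 (compose_se3): R=[-0.3354 -0.2623 0.9048; -0.8341 -0.3638 -0.4146; 0.4379 -0.8938 -0.0967], t=(-1.2156, -0.4035, -1.8687)
after S2 (invert_se3): R=[-0.3354 -0.8341 0.4379; -0.2623 -0.3638 -0.8938; 0.9048 -0.4146 -0.0967], t=(0.0741, -2.1358, 0.7519)
after S3 (essential): [0.3757 -0.0288 -0.4924; -0.5175 -0.0939 -0.0662; 0.2814 0.1321 0.4878]

matrix = [0.3757 -0.0288 -0.4924; -0.5175 -0.0939 -0.0662; 0.2814 0.1321 0.4878]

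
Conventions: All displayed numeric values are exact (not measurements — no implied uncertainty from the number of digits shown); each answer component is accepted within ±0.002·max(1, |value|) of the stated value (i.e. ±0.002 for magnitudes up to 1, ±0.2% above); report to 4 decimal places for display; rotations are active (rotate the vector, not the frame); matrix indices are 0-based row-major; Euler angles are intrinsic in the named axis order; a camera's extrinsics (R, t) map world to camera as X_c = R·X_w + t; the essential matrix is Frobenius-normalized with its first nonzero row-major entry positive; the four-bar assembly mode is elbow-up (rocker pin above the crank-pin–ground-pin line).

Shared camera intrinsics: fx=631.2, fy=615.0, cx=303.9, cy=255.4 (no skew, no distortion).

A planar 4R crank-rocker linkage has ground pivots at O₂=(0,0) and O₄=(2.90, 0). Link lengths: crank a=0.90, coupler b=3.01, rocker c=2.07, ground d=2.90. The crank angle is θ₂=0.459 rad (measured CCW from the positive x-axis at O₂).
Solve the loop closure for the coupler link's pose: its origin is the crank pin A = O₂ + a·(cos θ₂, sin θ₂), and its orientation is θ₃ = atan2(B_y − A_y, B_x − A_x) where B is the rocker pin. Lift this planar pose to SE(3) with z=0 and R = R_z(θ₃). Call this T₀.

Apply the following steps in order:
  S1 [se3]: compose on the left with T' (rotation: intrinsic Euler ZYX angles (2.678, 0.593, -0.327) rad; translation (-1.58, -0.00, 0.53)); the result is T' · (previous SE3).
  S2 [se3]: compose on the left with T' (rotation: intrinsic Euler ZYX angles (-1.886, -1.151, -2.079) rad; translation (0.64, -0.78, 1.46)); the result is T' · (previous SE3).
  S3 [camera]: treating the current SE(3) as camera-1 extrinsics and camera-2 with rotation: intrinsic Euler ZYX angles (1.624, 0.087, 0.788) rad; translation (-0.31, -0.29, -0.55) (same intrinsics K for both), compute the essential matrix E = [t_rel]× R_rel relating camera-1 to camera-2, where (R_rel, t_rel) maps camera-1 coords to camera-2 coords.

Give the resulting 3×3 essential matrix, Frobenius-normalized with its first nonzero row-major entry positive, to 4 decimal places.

source (fourbar_fk): coupler pose = R=[0.8420 -0.5394 0.0000; 0.5394 0.8420 0.0000; 0.0000 0.0000 1.0000], t=(0.8068, 0.3987, 0.0000)
after S1 (compose_se3): R=[-0.7664 0.1787 -0.6170; -0.1880 -0.9809 -0.0506; -0.6143 0.0772 0.7853], t=(-2.2833, -0.0706, -0.0271)
after S2 (compose_se3): R=[-0.1953 0.7272 0.6580; 0.8370 0.4732 -0.2746; -0.5111 0.4972 -0.7012], t=(0.9598, 0.1665, -0.5945)
after S3 (essential): [0.3197 -0.4795 0.3196; -0.2792 -0.3659 -0.4732; -0.0184 0.3546 0.0625]

matrix = [0.3197 -0.4795 0.3196; -0.2792 -0.3659 -0.4732; -0.0184 0.3546 0.0625]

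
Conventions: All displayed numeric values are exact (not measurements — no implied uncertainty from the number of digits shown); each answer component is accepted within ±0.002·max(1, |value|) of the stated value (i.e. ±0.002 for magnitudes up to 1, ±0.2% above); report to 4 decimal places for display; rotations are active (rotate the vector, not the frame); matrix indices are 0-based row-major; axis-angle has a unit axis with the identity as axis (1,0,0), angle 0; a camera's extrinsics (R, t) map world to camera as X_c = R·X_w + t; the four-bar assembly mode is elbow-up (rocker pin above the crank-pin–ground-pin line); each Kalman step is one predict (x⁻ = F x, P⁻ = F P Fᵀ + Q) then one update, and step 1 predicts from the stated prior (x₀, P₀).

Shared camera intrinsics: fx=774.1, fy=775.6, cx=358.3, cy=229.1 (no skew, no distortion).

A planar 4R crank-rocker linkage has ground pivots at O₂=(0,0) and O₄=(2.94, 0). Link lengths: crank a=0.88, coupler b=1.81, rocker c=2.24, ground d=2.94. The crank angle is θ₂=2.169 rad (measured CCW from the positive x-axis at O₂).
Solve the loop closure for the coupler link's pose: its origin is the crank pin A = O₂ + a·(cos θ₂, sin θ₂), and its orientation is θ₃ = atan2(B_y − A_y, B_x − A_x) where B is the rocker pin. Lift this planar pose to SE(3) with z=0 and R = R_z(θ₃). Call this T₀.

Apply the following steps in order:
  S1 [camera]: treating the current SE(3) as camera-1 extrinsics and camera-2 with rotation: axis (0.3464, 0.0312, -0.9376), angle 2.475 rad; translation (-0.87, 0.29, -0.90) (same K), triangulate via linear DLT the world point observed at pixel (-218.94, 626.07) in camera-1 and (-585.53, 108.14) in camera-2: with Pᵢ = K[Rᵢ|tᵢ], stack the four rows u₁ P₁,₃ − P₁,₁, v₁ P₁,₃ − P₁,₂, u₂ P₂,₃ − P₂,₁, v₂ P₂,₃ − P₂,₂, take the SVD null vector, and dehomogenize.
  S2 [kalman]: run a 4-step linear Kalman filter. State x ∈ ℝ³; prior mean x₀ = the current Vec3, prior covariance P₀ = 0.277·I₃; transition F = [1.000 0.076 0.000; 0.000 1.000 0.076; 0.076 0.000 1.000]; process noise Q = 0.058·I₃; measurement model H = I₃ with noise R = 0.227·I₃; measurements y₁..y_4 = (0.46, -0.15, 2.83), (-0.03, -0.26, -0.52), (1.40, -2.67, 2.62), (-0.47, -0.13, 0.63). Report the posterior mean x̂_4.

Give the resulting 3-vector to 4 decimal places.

source (fourbar_fk): coupler pose = R=[0.9296 -0.3686 0.0000; 0.3686 0.9296 0.0000; 0.0000 0.0000 1.0000], t=(-0.4956, 0.7272, 0.0000)
after S1 (triangulate): (-0.6947, 0.4616, 1.7588)
after S2 (kf_track): (0.0759, -0.6094, 1.2724)

result = (0.0759, -0.6094, 1.2724)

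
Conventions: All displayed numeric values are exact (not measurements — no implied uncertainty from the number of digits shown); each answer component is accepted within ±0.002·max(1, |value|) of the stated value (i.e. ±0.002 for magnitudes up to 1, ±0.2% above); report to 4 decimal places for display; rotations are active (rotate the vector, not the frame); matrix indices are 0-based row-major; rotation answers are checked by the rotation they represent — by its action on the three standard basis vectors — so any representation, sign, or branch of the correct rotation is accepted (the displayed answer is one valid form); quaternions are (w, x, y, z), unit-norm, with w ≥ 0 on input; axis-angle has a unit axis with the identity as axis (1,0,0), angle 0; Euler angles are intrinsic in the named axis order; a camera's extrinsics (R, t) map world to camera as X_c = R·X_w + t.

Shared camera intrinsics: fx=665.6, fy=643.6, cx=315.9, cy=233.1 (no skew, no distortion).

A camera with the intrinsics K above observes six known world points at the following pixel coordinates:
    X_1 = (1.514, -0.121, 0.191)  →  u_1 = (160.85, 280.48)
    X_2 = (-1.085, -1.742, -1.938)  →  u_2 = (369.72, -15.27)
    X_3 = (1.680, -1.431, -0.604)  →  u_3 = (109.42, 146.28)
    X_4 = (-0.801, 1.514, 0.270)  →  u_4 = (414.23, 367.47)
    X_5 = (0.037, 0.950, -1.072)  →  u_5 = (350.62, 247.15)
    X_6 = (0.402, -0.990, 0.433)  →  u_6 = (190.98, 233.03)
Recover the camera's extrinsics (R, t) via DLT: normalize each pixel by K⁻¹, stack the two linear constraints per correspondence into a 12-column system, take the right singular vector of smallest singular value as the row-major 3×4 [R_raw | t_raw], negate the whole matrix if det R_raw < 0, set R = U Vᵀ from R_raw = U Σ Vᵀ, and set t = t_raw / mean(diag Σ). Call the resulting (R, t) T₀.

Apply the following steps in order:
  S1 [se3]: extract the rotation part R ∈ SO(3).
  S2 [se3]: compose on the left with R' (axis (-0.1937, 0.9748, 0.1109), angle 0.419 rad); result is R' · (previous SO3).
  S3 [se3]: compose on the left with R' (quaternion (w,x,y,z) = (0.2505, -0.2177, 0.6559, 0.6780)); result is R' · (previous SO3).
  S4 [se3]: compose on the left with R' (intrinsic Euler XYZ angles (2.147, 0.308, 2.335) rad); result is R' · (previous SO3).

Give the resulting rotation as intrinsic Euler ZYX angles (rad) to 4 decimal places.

source (pnp_recover): camera pose = R=[-0.8728 0.4130 -0.2599; 0.1016 0.6747 0.7310; 0.4773 0.6117 -0.6309], t=(-0.2300, 0.3100, 6.5607)
after S1 (rot_of_se3): [-0.8728 0.4130 -0.2599; 0.1016 0.6747 0.7310; 0.4773 0.6117 -0.6309]
after S2 (compose_so3): [-0.6180 0.5786 -0.5322; 0.1181 0.7377 0.6648; 0.7772 0.3480 -0.5242]
after S3 (compose_so3): [0.4340 -0.9007 -0.0182; 0.7409 0.3683 -0.5616; 0.5125 0.2303 0.8272]
after S4 (compose_so3): [-0.6405 0.4104 0.6491; -0.5132 0.4000 -0.7593; -0.5713 -0.8195 -0.0456]

rotation (euler_zyx) = (-2.4661, 0.6080, -1.6264)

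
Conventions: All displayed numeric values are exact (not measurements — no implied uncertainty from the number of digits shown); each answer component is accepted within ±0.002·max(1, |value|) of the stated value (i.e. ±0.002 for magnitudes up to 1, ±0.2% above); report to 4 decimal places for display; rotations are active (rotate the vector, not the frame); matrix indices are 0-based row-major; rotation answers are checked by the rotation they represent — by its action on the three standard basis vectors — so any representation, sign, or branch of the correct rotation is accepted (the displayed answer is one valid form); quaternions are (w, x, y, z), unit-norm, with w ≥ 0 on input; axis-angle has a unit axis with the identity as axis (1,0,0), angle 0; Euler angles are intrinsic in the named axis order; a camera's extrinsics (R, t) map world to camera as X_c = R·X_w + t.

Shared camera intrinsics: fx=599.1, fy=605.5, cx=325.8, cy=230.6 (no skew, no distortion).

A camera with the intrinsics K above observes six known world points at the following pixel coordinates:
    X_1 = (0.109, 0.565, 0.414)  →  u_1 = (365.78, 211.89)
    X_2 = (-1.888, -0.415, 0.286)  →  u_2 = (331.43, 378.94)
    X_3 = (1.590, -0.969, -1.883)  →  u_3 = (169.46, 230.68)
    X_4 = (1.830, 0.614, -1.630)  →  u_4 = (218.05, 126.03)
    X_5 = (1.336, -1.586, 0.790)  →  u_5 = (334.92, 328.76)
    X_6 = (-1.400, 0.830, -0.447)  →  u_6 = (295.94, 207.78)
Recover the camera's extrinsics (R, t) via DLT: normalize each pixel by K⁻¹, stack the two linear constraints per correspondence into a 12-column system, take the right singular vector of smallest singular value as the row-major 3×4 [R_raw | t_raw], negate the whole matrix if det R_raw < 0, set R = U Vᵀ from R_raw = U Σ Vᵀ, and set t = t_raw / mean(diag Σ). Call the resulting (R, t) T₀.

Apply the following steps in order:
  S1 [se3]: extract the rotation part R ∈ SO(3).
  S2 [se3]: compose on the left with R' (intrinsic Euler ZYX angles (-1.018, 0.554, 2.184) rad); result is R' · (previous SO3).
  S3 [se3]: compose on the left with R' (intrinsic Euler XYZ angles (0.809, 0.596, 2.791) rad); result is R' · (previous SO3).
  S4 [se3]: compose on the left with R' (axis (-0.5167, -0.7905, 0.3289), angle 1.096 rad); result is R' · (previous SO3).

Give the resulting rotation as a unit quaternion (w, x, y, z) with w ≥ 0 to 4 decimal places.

source (pnp_recover): camera pose = R=[-0.0094 0.3121 0.9500; -0.3329 -0.8968 0.2914; 0.9429 -0.3135 0.1123], t=(-0.1100, 0.2100, 6.8998)
after S1 (rot_of_se3): [-0.0094 0.3121 0.9500; -0.3329 -0.8968 0.2914; 0.9429 -0.3135 0.1123]
after S2 (compose_so3): [-0.7225 0.6441 0.2513; 0.0674 0.4273 -0.9016; -0.6881 -0.6345 -0.3521]
after S3 (compose_so3): [0.1562 -0.9782 -0.1367; 0.4633 -0.0497 0.8848; -0.8723 -0.2015 0.4455]
after S4 (compose_so3): [0.7550 -0.4252 -0.4992; 0.1715 -0.6068 0.7762; -0.6329 -0.6716 -0.3852]

rotation (quat) = (0.4368, -0.8287, 0.0765, 0.3415)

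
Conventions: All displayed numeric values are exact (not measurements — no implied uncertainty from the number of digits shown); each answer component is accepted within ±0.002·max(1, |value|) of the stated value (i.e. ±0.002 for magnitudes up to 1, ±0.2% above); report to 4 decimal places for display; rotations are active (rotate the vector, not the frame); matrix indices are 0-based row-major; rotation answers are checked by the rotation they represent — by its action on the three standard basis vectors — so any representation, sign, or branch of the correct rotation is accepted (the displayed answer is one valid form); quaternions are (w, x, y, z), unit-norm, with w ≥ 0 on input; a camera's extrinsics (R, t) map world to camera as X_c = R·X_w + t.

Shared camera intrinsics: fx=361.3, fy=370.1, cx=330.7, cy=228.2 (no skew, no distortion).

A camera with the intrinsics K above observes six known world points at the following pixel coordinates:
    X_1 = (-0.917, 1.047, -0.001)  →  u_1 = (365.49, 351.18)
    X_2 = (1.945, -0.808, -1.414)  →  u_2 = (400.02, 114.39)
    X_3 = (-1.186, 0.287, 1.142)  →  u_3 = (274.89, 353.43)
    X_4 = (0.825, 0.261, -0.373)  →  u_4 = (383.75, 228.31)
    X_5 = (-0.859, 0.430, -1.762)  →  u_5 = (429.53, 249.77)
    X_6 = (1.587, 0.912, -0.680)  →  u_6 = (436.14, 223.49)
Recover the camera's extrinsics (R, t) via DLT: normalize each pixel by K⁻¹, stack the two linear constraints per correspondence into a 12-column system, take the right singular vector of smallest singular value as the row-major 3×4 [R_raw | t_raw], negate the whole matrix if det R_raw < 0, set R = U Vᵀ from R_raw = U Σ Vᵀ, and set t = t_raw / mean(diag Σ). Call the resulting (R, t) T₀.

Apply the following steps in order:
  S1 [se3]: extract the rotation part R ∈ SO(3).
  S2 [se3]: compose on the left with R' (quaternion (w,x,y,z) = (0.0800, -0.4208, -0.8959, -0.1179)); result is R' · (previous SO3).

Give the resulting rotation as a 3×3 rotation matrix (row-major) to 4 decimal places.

source (pnp_recover): camera pose = R=[0.4345 0.7171 -0.5450; -0.4897 0.6959 0.5253; 0.7559 0.0386 0.6535], t=(0.1100, 0.4199, 5.4583)
after S1 (rot_of_se3): [0.4345 0.7171 -0.5450; -0.4897 0.6959 0.5253; 0.7559 0.0386 0.6535]
after S2 (compose_so3): [-0.6869 0.0822 0.7221; 0.2273 0.9680 0.1061; -0.6903 0.2370 -0.6836]

rotation (matrix) = ((-0.6869, 0.0822, 0.7221), (0.2273, 0.9680, 0.1061), (-0.6903, 0.2370, -0.6836))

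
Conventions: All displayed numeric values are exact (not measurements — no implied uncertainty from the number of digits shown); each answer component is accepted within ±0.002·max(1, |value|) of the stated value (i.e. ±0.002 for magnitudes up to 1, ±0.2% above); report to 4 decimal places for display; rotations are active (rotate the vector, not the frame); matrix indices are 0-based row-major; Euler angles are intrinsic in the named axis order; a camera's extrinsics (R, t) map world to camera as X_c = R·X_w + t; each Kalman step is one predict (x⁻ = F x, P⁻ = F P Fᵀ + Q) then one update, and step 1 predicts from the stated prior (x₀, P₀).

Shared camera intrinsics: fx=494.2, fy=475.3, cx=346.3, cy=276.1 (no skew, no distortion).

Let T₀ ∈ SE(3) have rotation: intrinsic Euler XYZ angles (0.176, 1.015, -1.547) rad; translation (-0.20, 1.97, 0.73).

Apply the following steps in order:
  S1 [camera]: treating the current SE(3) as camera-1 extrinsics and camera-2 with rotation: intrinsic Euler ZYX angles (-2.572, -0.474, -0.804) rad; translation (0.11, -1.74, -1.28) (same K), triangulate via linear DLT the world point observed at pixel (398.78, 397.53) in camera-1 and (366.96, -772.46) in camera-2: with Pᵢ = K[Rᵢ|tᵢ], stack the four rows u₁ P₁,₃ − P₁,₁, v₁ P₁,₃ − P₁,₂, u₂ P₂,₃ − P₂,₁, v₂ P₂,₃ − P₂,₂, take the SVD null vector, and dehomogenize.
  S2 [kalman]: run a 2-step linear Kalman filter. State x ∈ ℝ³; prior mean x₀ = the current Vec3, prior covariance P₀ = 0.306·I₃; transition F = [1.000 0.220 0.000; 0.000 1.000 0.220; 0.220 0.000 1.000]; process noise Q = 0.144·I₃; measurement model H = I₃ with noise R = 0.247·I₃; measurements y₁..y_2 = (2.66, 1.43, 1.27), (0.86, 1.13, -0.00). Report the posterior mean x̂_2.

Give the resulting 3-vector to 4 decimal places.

after S1 (triangulate): (1.0704, -1.2849, 1.3007)
after S2 (kf_track): (1.3990, 0.9425, 0.8289)

result = (1.3990, 0.9425, 0.8289)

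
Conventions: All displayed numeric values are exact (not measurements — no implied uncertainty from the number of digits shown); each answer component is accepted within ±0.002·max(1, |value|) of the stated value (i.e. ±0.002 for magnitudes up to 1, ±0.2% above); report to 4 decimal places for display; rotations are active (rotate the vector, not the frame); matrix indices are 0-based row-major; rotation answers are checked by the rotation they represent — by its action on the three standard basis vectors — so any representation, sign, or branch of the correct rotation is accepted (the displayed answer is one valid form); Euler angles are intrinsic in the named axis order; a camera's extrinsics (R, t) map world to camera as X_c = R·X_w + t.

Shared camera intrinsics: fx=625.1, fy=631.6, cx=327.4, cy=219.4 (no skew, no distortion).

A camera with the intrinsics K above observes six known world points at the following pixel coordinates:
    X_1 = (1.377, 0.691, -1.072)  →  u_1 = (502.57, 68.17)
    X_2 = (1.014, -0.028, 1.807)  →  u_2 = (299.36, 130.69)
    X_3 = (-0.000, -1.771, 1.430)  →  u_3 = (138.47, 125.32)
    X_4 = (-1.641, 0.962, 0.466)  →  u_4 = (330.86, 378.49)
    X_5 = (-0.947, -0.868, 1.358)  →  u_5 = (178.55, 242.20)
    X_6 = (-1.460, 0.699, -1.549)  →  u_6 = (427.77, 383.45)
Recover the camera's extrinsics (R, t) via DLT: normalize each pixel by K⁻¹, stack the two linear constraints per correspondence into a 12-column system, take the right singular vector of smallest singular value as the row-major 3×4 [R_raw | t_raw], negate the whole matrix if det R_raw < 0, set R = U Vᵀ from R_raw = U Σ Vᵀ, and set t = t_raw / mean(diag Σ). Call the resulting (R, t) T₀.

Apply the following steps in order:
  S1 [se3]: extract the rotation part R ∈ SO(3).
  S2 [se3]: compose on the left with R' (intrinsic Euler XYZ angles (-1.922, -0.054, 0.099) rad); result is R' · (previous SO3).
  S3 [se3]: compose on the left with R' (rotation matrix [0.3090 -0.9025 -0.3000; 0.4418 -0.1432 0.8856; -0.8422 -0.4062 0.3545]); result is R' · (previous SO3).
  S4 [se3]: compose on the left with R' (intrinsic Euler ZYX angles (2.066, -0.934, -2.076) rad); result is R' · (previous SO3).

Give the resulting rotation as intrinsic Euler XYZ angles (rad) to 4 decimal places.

source (pnp_recover): camera pose = R=[0.3724 0.8307 -0.4139; -0.8944 0.4402 0.0788; 0.2477 0.3409 0.9069], t=(0.0400, -0.3300, 5.9998)
after S1 (rot_of_se3): [0.3724 0.8307 -0.4139; -0.8944 0.4402 0.0788; 0.2477 0.3409 0.9069]
after S2 (compose_so3): [0.4449 0.7635 -0.4680; 0.5490 0.1803 0.8161; 0.7075 -0.6201 -0.3389]
after S3 (compose_so3): [-0.5703 0.2592 -0.7795; 0.7446 -0.2376 -0.6238; -0.3469 -0.9361 -0.0575]
after S4 (compose_so3): [0.5605 0.7989 0.2181; 0.3593 0.0026 -0.9332; -0.7461 0.6015 -0.2856]

rotation (euler_xyz) = (1.8678, 0.2199, -0.9590)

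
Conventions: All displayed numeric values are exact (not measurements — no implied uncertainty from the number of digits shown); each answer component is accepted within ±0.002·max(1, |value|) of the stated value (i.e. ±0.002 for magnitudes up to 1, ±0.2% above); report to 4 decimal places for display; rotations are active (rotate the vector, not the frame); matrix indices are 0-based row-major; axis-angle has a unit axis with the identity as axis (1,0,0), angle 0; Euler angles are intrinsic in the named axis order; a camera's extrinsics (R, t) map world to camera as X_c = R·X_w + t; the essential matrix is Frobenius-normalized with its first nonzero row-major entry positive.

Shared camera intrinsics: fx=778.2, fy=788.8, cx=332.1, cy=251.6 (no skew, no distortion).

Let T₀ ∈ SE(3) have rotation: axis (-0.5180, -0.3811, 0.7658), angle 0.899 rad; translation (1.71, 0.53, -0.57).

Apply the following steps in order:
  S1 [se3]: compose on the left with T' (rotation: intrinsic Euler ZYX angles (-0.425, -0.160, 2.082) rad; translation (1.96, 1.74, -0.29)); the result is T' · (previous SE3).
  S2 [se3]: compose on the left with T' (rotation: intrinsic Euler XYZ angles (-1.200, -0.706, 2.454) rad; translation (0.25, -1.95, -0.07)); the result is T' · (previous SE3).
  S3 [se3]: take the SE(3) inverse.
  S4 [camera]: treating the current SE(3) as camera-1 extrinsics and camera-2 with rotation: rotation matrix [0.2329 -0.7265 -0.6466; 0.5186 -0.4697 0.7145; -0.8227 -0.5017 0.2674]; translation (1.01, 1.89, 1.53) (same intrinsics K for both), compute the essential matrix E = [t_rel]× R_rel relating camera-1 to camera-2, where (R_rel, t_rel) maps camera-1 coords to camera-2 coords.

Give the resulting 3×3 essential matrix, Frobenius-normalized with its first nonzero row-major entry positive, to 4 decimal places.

after S1 (compose_se3): R=[0.3868 -0.5456 -0.7435; -0.6791 0.3769 -0.6299; 0.6239 0.7485 -0.2247], t=(3.4885, 1.3093, 0.7141)
after S2 (compose_se3): R=[-0.3042 -0.3468 0.8872; 0.8015 0.4102 0.4352; -0.5149 0.8435 0.1532], t=(-2.8970, -3.1406, -1.8228)
after S3 (invert_se3): R=[-0.3042 0.8015 -0.5149; -0.3468 0.4102 0.8435; 0.8872 0.4352 0.1532], t=(0.6973, 1.8209, 4.2162)
after S4 (essential): [0.4879 -0.1099 -0.2619; -0.0564 -0.6484 0.2692; -0.3639 0.1560 0.1686]

matrix = [0.4879 -0.1099 -0.2619; -0.0564 -0.6484 0.2692; -0.3639 0.1560 0.1686]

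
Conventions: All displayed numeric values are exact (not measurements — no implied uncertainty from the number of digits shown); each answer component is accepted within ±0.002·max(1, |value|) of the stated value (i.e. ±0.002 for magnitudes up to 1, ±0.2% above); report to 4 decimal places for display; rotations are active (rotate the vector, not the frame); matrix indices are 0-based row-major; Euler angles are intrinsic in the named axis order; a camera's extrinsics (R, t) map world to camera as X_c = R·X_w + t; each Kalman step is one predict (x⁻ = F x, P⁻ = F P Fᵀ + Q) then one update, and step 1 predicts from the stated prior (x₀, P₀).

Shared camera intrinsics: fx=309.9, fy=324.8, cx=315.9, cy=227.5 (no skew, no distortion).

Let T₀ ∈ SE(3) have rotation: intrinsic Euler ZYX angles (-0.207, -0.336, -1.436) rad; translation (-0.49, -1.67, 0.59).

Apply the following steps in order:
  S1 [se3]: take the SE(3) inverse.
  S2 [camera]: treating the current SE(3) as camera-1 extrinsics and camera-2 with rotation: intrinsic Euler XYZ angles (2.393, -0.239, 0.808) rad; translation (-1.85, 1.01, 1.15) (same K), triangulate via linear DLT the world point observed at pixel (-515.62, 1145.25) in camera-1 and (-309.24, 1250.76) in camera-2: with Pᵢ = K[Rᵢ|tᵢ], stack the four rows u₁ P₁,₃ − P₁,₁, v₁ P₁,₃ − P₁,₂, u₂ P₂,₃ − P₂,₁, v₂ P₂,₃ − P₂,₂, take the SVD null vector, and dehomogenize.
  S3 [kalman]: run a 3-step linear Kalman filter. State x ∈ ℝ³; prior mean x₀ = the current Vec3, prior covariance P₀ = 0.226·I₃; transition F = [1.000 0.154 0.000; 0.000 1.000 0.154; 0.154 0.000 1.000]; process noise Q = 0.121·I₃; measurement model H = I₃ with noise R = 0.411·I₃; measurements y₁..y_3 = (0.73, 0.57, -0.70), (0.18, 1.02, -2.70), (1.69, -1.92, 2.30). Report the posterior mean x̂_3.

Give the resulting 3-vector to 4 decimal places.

result = (0.7307, -0.6699, 0.0387)

after S1 (invert_se3): R=[0.9239 -0.1940 0.3297; 0.3474 0.0644 -0.9355; 0.1603 0.9789 0.1269], t=(-0.0658, 0.8297, 1.6384)
after S2 (triangulate): (-1.0818, -0.9259, -0.9152)
after S3 (kf_track): (0.7307, -0.6699, 0.0387)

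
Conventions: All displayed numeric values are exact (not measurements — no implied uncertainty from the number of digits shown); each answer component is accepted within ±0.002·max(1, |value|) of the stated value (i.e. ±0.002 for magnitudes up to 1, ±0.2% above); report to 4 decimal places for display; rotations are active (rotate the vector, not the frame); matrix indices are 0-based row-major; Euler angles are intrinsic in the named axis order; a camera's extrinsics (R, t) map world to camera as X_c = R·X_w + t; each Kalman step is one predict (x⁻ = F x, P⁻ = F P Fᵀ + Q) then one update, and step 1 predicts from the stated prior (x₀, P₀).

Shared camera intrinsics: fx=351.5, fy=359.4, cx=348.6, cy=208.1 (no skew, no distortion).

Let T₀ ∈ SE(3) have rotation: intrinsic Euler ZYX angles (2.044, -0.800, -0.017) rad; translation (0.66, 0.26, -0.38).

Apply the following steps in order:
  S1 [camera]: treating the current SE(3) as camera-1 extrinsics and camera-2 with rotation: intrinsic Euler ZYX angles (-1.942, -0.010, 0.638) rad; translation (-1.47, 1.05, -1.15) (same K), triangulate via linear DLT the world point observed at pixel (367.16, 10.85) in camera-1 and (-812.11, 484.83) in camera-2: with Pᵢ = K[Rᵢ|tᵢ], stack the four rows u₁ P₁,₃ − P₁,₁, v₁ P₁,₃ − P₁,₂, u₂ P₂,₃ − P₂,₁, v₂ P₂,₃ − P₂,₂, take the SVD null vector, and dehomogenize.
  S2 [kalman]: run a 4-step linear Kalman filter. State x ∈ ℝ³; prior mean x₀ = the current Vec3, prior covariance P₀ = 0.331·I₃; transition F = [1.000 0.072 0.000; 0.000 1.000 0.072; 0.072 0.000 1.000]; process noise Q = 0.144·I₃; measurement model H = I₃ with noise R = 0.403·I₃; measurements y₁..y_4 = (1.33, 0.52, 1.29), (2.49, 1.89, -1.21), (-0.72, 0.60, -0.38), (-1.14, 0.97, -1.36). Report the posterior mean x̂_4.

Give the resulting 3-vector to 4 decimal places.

after S1 (triangulate): (0.7308, 0.9127, 1.4418)
after S2 (kf_track): (-0.1292, 0.9159, -0.6245)

result = (-0.1292, 0.9159, -0.6245)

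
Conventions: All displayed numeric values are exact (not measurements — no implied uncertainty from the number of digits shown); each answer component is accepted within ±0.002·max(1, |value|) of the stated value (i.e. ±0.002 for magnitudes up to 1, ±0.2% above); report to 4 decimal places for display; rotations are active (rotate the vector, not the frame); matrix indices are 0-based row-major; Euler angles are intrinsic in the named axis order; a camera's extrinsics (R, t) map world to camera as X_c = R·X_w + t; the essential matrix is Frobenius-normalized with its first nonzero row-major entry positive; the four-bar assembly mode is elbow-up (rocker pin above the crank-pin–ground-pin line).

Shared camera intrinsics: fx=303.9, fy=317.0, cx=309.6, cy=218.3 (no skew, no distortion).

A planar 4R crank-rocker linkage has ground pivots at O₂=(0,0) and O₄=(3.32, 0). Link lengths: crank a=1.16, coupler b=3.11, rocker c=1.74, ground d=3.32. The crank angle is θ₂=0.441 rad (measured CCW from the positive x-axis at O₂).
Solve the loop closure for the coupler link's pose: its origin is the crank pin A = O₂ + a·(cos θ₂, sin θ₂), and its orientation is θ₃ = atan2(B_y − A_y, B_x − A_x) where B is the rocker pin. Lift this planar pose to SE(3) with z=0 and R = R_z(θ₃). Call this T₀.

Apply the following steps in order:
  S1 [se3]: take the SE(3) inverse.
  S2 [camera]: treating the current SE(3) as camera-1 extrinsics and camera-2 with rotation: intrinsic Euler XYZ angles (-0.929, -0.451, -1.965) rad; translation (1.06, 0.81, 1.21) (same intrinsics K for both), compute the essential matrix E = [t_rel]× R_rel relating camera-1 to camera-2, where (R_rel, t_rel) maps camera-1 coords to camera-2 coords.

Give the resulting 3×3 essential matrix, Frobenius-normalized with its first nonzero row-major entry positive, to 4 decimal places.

source (fourbar_fk): coupler pose = R=[0.9319 -0.3627 0.0000; 0.3627 0.9319 0.0000; 0.0000 0.0000 1.0000], t=(1.0490, 0.4951, 0.0000)
after S1 (invert_se3): R=[0.9319 0.3627 0.0000; -0.3627 0.9319 0.0000; 0.0000 0.0000 1.0000], t=(-1.1572, -0.0810, 0.0000)
after S2 (essential): [0.4120 -0.1994 -0.4312; -0.2700 0.4744 -0.4478; -0.1953 0.0729 0.2503]

matrix = [0.4120 -0.1994 -0.4312; -0.2700 0.4744 -0.4478; -0.1953 0.0729 0.2503]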